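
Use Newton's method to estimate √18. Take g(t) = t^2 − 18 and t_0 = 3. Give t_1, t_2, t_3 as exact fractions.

t_1 = 9/2, t_2 = 17/4, t_3 = 577/136

g'(t) = 2t.
g(3) = −9, g'(3) = 6, so t_1 = 3 − (−9)/6 = 9/2.
g(9/2) = 9/4, g'(9/2) = 9, so t_2 = (9/2) − (9/4)/9 = 17/4.
g(17/4) = 1/16, g'(17/4) = 17/2, so t_3 = (17/4) − (1/16)/(17/2) = 577/136.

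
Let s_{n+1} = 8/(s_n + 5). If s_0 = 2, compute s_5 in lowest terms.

s_1 = 8/(2 + 5) = 8/7.
s_2 = 8/(8/7 + 5) = 56/43.
s_3 = 8/(56/43 + 5) = 344/271.
s_4 = 8/(344/271 + 5) = 2168/1699.
s_5 = 8/(2168/1699 + 5) = 13592/10663.

13592/10663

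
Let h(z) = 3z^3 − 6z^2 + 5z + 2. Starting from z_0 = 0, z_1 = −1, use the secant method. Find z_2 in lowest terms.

h(0) = 2, h(−1) = −12. z_2 = (−1) − (−12)·((−1) − 0)/((−12) − 2) = −1/7.

−1/7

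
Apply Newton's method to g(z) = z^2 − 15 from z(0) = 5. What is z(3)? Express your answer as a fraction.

1921/496

g'(z) = 2z.
g(5) = 10, g'(5) = 10, so z(1) = 5 − 10/10 = 4.
g(4) = 1, g'(4) = 8, so z(2) = 4 − 1/8 = 31/8.
g(31/8) = 1/64, g'(31/8) = 31/4, so z(3) = (31/8) − (1/64)/(31/4) = 1921/496.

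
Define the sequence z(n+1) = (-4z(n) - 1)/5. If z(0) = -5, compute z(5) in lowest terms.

4659/3125

z(1) = (-4·(-5) - 1)/5 = 19/5.
z(2) = (-4·(19/5) - 1)/5 = -81/25.
z(3) = (-4·(-81/25) - 1)/5 = 299/125.
z(4) = (-4·(299/125) - 1)/5 = -1321/625.
z(5) = (-4·(-1321/625) - 1)/5 = 4659/3125.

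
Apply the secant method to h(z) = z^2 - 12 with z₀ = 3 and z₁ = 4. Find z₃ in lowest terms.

h(3) = -3, h(4) = 4. z₂ = 4 - 4·(4 - 3)/(4 - (-3)) = 24/7.
h(4) = 4, h(24/7) = -12/49. z₃ = (24/7) - (-12/49)·((24/7) - 4)/((-12/49) - 4) = 45/13.

45/13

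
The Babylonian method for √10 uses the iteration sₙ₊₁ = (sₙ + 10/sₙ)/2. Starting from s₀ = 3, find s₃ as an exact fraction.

1039681/328776

s₁ = (3 + 10/3)/2 = 19/6.
s₂ = (19/6 + 10/(19/6))/2 = 721/228.
s₃ = (721/228 + 10/(721/228))/2 = 1039681/328776.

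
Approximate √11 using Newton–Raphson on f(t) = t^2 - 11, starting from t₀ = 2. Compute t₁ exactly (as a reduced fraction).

f'(t) = 2t.
f(2) = -7, f'(2) = 4, so t₁ = 2 - (-7)/4 = 15/4.

15/4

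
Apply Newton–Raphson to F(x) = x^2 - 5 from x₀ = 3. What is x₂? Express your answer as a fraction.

F'(x) = 2x.
F(3) = 4, F'(3) = 6, so x₁ = 3 - 4/6 = 7/3.
F(7/3) = 4/9, F'(7/3) = 14/3, so x₂ = (7/3) - (4/9)/(14/3) = 47/21.

47/21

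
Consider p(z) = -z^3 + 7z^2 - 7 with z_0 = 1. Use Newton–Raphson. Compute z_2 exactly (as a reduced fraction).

16949/15576

p'(z) = -3z^2 + 14z.
p(1) = -1, p'(1) = 11, so z_1 = 1 - (-1)/11 = 12/11.
p(12/11) = 43/1331, p'(12/11) = 1416/121, so z_2 = (12/11) - (43/1331)/(1416/121) = 16949/15576.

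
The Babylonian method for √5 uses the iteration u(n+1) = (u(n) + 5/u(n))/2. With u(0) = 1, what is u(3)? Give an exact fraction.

47/21

u(1) = (1 + 5/1)/2 = 3.
u(2) = (3 + 5/3)/2 = 7/3.
u(3) = (7/3 + 5/(7/3))/2 = 47/21.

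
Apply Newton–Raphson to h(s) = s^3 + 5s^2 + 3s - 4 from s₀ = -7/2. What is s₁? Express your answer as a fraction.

h'(s) = 3s^2 + 10s + 3.
h(-7/2) = 31/8, h'(-7/2) = 19/4, so s₁ = (-7/2) - (31/8)/(19/4) = -82/19.

-82/19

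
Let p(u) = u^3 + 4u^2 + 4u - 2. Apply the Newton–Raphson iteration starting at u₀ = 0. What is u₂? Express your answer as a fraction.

13/35

p'(u) = 3u^2 + 8u + 4.
p(0) = -2, p'(0) = 4, so u₁ = 0 - (-2)/4 = 1/2.
p(1/2) = 9/8, p'(1/2) = 35/4, so u₂ = (1/2) - (9/8)/(35/4) = 13/35.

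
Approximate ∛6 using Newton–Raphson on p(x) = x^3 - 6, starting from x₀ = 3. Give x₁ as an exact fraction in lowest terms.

20/9

p'(x) = 3x^2.
p(3) = 21, p'(3) = 27, so x₁ = 3 - 21/27 = 20/9.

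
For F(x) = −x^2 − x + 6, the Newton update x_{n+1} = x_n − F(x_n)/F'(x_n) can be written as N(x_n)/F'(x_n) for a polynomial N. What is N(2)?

F'(x) = −2x − 1.
N(x) = x·F'(x) − F(x) = x·(−2x − 1) − (−x^2 − x + 6) = −x^2 − 6.
N(2) = −10.

−10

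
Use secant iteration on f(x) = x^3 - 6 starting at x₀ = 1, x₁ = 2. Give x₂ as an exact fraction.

f(1) = -5, f(2) = 2. x₂ = 2 - 2·(2 - 1)/(2 - (-5)) = 12/7.

12/7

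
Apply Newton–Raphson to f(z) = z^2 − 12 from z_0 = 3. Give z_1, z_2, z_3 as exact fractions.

z_1 = 7/2, z_2 = 97/28, z_3 = 18817/5432

f'(z) = 2z.
f(3) = −3, f'(3) = 6, so z_1 = 3 − (−3)/6 = 7/2.
f(7/2) = 1/4, f'(7/2) = 7, so z_2 = (7/2) − (1/4)/7 = 97/28.
f(97/28) = 1/784, f'(97/28) = 97/14, so z_3 = (97/28) − (1/784)/(97/14) = 18817/5432.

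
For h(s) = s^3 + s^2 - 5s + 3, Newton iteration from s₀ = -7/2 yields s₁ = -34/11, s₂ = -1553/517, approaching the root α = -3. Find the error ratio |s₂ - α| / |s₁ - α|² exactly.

22/47

s₁ - α = -34/11 - (-3) = -34/11 + 3 = -1/11, so |s₁ - α| = 1/11.
s₂ - α = -1553/517 - (-3) = -1553/517 + 3 = -2/517, so |s₂ - α| = 2/517.
|s₁ - α|² = 1/121.
Ratio = (2/517) / (1/121) = 22/47.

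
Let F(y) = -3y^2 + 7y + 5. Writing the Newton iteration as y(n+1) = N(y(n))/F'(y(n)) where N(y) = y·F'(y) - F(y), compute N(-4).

-53

F'(y) = -6y + 7.
N(y) = y·F'(y) - F(y) = y·(-6y + 7) - (-3y^2 + 7y + 5) = -3y^2 - 5.
N(-4) = -53.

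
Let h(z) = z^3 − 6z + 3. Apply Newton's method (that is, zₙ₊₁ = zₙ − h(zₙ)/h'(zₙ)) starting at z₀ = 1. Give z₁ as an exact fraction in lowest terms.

h'(z) = 3z^2 − 6.
h(1) = −2, h'(1) = −3, so z₁ = 1 − (−2)/(−3) = 1/3.

1/3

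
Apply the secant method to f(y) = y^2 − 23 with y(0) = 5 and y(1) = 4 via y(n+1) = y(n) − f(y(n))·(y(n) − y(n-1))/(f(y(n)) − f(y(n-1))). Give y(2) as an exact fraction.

f(5) = 2, f(4) = −7. y(2) = 4 − (−7)·(4 − 5)/((−7) − 2) = 43/9.

43/9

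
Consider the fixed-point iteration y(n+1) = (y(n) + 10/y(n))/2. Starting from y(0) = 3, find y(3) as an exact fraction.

1039681/328776

y(1) = (3 + 10/3)/2 = 19/6.
y(2) = (19/6 + 10/(19/6))/2 = 721/228.
y(3) = (721/228 + 10/(721/228))/2 = 1039681/328776.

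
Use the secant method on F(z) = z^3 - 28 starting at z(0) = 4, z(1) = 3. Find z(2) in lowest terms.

112/37

F(4) = 36, F(3) = -1. z(2) = 3 - (-1)·(3 - 4)/((-1) - 36) = 112/37.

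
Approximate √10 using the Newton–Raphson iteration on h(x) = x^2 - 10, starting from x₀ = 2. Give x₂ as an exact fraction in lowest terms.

h'(x) = 2x.
h(2) = -6, h'(2) = 4, so x₁ = 2 - (-6)/4 = 7/2.
h(7/2) = 9/4, h'(7/2) = 7, so x₂ = (7/2) - (9/4)/7 = 89/28.

89/28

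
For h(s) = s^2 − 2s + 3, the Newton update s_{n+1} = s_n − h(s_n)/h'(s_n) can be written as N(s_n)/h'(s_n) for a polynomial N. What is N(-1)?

h'(s) = 2s − 2.
N(s) = s·h'(s) − h(s) = s·(2s − 2) − (s^2 − 2s + 3) = s^2 − 3.
N(-1) = −2.

−2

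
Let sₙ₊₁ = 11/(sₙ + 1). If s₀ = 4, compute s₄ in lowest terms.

s₁ = 11/(4 + 1) = 11/5.
s₂ = 11/(11/5 + 1) = 55/16.
s₃ = 11/(55/16 + 1) = 176/71.
s₄ = 11/(176/71 + 1) = 781/247.

781/247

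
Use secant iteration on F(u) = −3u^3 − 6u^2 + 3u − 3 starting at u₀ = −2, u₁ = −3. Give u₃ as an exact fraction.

F(−2) = −9, F(−3) = 15. u₂ = (−3) − 15·((−3) − (−2))/(15 − (−9)) = −19/8.
F(−3) = 15, F(−19/8) = −1935/512. u₃ = (−19/8) − (−1935/512)·((−19/8) − (−3))/((−1935/512) − 15) = −1603/641.

−1603/641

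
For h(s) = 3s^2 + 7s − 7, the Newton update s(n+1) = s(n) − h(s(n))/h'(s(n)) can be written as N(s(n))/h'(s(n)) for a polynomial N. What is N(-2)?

19

h'(s) = 6s + 7.
N(s) = s·h'(s) − h(s) = s·(6s + 7) − (3s^2 + 7s − 7) = 3s^2 + 7.
N(-2) = 19.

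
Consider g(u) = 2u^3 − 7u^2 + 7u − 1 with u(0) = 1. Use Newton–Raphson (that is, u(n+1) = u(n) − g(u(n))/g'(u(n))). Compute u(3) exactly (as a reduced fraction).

g'(u) = 6u^2 − 14u + 7.
g(1) = 1, g'(1) = −1, so u(1) = 1 − 1/(−1) = 2.
g(2) = 1, g'(2) = 3, so u(2) = 2 − 1/3 = 5/3.
g(5/3) = 13/27, g'(5/3) = 1/3, so u(3) = (5/3) − (13/27)/(1/3) = 2/9.

2/9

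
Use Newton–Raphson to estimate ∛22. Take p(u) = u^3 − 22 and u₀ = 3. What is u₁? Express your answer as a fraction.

p'(u) = 3u^2.
p(3) = 5, p'(3) = 27, so u₁ = 3 − 5/27 = 76/27.

76/27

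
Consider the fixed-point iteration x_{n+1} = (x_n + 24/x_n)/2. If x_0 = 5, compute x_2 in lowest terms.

4801/980

x_1 = (5 + 24/5)/2 = 49/10.
x_2 = (49/10 + 24/(49/10))/2 = 4801/980.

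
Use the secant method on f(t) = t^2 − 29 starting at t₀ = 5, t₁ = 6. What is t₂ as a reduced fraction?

59/11

f(5) = −4, f(6) = 7. t₂ = 6 − 7·(6 − 5)/(7 − (−4)) = 59/11.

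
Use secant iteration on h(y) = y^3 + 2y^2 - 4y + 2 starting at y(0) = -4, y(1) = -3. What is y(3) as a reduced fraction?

h(-4) = -14, h(-3) = 5. y(2) = (-3) - 5·((-3) - (-4))/(5 - (-14)) = -62/19.
h(-3) = 5, h(-62/19) = 10990/6859. y(3) = (-62/19) - (10990/6859)·((-62/19) - (-3))/((10990/6859) - 5) = -15788/4661.

-15788/4661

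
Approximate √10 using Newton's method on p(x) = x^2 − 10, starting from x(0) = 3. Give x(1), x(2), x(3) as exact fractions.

x(1) = 19/6, x(2) = 721/228, x(3) = 1039681/328776

p'(x) = 2x.
p(3) = −1, p'(3) = 6, so x(1) = 3 − (−1)/6 = 19/6.
p(19/6) = 1/36, p'(19/6) = 19/3, so x(2) = (19/6) − (1/36)/(19/3) = 721/228.
p(721/228) = 1/51984, p'(721/228) = 721/114, so x(3) = (721/228) − (1/51984)/(721/114) = 1039681/328776.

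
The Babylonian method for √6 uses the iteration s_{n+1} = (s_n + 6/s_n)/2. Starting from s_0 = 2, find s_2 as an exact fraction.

49/20

s_1 = (2 + 6/2)/2 = 5/2.
s_2 = (5/2 + 6/(5/2))/2 = 49/20.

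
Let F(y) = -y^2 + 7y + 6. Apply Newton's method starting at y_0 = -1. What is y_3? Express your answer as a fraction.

-3167719/4103253

F'(y) = -2y + 7.
F(-1) = -2, F'(-1) = 9, so y_1 = (-1) - (-2)/9 = -7/9.
F(-7/9) = -4/81, F'(-7/9) = 77/9, so y_2 = (-7/9) - (-4/81)/(77/9) = -535/693.
F(-535/693) = -16/480249, F'(-535/693) = 5921/693, so y_3 = (-535/693) - (-16/480249)/(5921/693) = -3167719/4103253.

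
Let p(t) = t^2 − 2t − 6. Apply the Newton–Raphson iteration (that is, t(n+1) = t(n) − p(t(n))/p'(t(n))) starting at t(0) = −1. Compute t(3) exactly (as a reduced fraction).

p'(t) = 2t − 2.
p(−1) = −3, p'(−1) = −4, so t(1) = (−1) − (−3)/(−4) = −7/4.
p(−7/4) = 9/16, p'(−7/4) = −11/2, so t(2) = (−7/4) − (9/16)/(−11/2) = −145/88.
p(−145/88) = 81/7744, p'(−145/88) = −233/44, so t(3) = (−145/88) − (81/7744)/(−233/44) = −67489/41008.

−67489/41008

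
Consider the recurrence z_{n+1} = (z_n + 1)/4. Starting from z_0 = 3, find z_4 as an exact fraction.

11/32

z_1 = (3 + 1)/4 = 1.
z_2 = (1 + 1)/4 = 1/2.
z_3 = ((1/2) + 1)/4 = 3/8.
z_4 = ((3/8) + 1)/4 = 11/32.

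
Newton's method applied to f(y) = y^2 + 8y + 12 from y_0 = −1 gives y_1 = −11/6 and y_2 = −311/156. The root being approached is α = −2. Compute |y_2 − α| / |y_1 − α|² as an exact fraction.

y_1 − α = −11/6 − (−2) = −11/6 + 2 = 1/6, so |y_1 − α| = 1/6.
y_2 − α = −311/156 − (−2) = −311/156 + 2 = 1/156, so |y_2 − α| = 1/156.
|y_1 − α|² = 1/36.
Ratio = (1/156) / (1/36) = 3/13.

3/13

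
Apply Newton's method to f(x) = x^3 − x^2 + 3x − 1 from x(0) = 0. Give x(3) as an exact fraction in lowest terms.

f'(x) = 3x^2 − 2x + 3.
f(0) = −1, f'(0) = 3, so x(1) = 0 − (−1)/3 = 1/3.
f(1/3) = −2/27, f'(1/3) = 8/3, so x(2) = (1/3) − (−2/27)/(8/3) = 13/36.
f(13/36) = 1/46656, f'(13/36) = 1153/432, so x(3) = (13/36) − (1/46656)/(1153/432) = 22483/62262.

22483/62262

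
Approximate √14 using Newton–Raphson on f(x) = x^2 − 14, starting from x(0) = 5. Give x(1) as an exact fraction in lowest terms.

39/10

f'(x) = 2x.
f(5) = 11, f'(5) = 10, so x(1) = 5 − 11/10 = 39/10.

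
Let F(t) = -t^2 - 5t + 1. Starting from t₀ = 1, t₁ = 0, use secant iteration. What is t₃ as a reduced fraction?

6/31

F(1) = -5, F(0) = 1. t₂ = 0 - 1·(0 - 1)/(1 - (-5)) = 1/6.
F(0) = 1, F(1/6) = 5/36. t₃ = (1/6) - (5/36)·((1/6) - 0)/((5/36) - 1) = 6/31.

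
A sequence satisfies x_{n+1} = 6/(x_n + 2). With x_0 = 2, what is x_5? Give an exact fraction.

x_1 = 6/(2 + 2) = 3/2.
x_2 = 6/(3/2 + 2) = 12/7.
x_3 = 6/(12/7 + 2) = 21/13.
x_4 = 6/(21/13 + 2) = 78/47.
x_5 = 6/(78/47 + 2) = 141/86.

141/86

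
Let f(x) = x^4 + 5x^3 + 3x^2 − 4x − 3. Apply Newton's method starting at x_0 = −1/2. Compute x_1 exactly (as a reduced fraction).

f'(x) = 4x^3 + 15x^2 + 6x − 4.
f(−1/2) = −13/16, f'(−1/2) = −15/4, so x_1 = (−1/2) − (−13/16)/(−15/4) = −43/60.

−43/60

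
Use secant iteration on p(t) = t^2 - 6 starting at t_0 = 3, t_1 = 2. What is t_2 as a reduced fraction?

12/5

p(3) = 3, p(2) = -2. t_2 = 2 - (-2)·(2 - 3)/((-2) - 3) = 12/5.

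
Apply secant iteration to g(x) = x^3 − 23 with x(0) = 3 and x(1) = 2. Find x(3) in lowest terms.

5983/2089

g(3) = 4, g(2) = −15. x(2) = 2 − (−15)·(2 − 3)/((−15) − 4) = 53/19.
g(2) = −15, g(53/19) = −8880/6859. x(3) = (53/19) − (−8880/6859)·((53/19) − 2)/((−8880/6859) − (−15)) = 5983/2089.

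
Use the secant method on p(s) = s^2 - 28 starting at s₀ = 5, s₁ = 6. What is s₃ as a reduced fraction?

164/31

p(5) = -3, p(6) = 8. s₂ = 6 - 8·(6 - 5)/(8 - (-3)) = 58/11.
p(6) = 8, p(58/11) = -24/121. s₃ = (58/11) - (-24/121)·((58/11) - 6)/((-24/121) - 8) = 164/31.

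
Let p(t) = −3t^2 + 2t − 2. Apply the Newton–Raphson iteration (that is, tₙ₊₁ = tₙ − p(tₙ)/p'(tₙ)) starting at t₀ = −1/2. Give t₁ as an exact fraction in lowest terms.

p'(t) = −6t + 2.
p(−1/2) = −15/4, p'(−1/2) = 5, so t₁ = (−1/2) − (−15/4)/5 = 1/4.

1/4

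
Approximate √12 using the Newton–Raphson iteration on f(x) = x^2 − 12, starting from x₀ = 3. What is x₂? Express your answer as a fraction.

f'(x) = 2x.
f(3) = −3, f'(3) = 6, so x₁ = 3 − (−3)/6 = 7/2.
f(7/2) = 1/4, f'(7/2) = 7, so x₂ = (7/2) − (1/4)/7 = 97/28.

97/28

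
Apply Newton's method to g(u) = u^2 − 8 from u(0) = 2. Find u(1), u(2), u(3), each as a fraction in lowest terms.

u(1) = 3, u(2) = 17/6, u(3) = 577/204

g'(u) = 2u.
g(2) = −4, g'(2) = 4, so u(1) = 2 − (−4)/4 = 3.
g(3) = 1, g'(3) = 6, so u(2) = 3 − 1/6 = 17/6.
g(17/6) = 1/36, g'(17/6) = 17/3, so u(3) = (17/6) − (1/36)/(17/3) = 577/204.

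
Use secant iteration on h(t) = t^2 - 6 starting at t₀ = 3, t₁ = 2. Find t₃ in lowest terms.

27/11

h(3) = 3, h(2) = -2. t₂ = 2 - (-2)·(2 - 3)/((-2) - 3) = 12/5.
h(2) = -2, h(12/5) = -6/25. t₃ = (12/5) - (-6/25)·((12/5) - 2)/((-6/25) - (-2)) = 27/11.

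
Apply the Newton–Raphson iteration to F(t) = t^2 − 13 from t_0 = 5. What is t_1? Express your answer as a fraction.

19/5

F'(t) = 2t.
F(5) = 12, F'(5) = 10, so t_1 = 5 − 12/10 = 19/5.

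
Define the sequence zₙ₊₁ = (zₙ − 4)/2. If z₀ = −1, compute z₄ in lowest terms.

−61/16

z₁ = ((−1) − 4)/2 = −5/2.
z₂ = ((−5/2) − 4)/2 = −13/4.
z₃ = ((−13/4) − 4)/2 = −29/8.
z₄ = ((−29/8) − 4)/2 = −61/16.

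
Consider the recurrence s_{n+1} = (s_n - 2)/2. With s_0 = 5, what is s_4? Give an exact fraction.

s_1 = (5 - 2)/2 = 3/2.
s_2 = ((3/2) - 2)/2 = -1/4.
s_3 = ((-1/4) - 2)/2 = -9/8.
s_4 = ((-9/8) - 2)/2 = -25/16.

-25/16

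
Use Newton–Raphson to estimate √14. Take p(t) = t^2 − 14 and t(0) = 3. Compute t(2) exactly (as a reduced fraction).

1033/276

p'(t) = 2t.
p(3) = −5, p'(3) = 6, so t(1) = 3 − (−5)/6 = 23/6.
p(23/6) = 25/36, p'(23/6) = 23/3, so t(2) = (23/6) − (25/36)/(23/3) = 1033/276.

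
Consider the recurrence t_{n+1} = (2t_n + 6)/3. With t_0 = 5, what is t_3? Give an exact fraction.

t_1 = (2·5 + 6)/3 = 16/3.
t_2 = (2·(16/3) + 6)/3 = 50/9.
t_3 = (2·(50/9) + 6)/3 = 154/27.

154/27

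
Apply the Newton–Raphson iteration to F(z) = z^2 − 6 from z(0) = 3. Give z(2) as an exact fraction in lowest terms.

49/20

F'(z) = 2z.
F(3) = 3, F'(3) = 6, so z(1) = 3 − 3/6 = 5/2.
F(5/2) = 1/4, F'(5/2) = 5, so z(2) = (5/2) − (1/4)/5 = 49/20.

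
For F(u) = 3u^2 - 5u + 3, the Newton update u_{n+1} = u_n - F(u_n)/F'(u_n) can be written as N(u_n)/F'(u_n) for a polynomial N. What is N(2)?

9

F'(u) = 6u - 5.
N(u) = u·F'(u) - F(u) = u·(6u - 5) - (3u^2 - 5u + 3) = 3u^2 - 3.
N(2) = 9.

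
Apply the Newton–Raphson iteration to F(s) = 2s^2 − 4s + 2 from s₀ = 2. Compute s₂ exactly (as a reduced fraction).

F'(s) = 4s − 4.
F(2) = 2, F'(2) = 4, so s₁ = 2 − 2/4 = 3/2.
F(3/2) = 1/2, F'(3/2) = 2, so s₂ = (3/2) − (1/2)/2 = 5/4.

5/4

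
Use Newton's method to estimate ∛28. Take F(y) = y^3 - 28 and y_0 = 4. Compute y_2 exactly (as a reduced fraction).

F'(y) = 3y^2.
F(4) = 36, F'(4) = 48, so y_1 = 4 - 36/48 = 13/4.
F(13/4) = 405/64, F'(13/4) = 507/16, so y_2 = (13/4) - (405/64)/(507/16) = 1031/338.

1031/338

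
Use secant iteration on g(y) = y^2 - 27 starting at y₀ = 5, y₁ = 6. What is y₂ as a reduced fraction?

57/11

g(5) = -2, g(6) = 9. y₂ = 6 - 9·(6 - 5)/(9 - (-2)) = 57/11.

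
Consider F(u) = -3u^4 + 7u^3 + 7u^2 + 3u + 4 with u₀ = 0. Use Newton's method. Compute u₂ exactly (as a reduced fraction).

-1436/1353

F'(u) = -12u^3 + 21u^2 + 14u + 3.
F(0) = 4, F'(0) = 3, so u₁ = 0 - 4/3 = -4/3.
F(-4/3) = -368/27, F'(-4/3) = 451/9, so u₂ = (-4/3) - (-368/27)/(451/9) = -1436/1353.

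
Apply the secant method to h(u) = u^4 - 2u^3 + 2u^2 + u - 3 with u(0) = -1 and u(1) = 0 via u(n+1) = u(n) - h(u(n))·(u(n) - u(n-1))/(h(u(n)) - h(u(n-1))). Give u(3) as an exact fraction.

h(-1) = 1, h(0) = -3. u(2) = 0 - (-3)·(0 - (-1))/((-3) - 1) = -3/4.
h(0) = -3, h(-3/4) = -375/256. u(3) = (-3/4) - (-375/256)·((-3/4) - 0)/((-375/256) - (-3)) = -192/131.

-192/131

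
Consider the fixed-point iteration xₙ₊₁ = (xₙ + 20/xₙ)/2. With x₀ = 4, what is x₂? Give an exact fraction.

x₁ = (4 + 20/4)/2 = 9/2.
x₂ = (9/2 + 20/(9/2))/2 = 161/36.

161/36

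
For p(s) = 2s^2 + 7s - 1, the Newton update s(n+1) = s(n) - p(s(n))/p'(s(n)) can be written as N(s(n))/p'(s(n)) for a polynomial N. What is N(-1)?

3

p'(s) = 4s + 7.
N(s) = s·p'(s) - p(s) = s·(4s + 7) - (2s^2 + 7s - 1) = 2s^2 + 1.
N(-1) = 3.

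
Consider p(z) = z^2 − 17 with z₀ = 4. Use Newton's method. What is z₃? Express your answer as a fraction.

p'(z) = 2z.
p(4) = −1, p'(4) = 8, so z₁ = 4 − (−1)/8 = 33/8.
p(33/8) = 1/64, p'(33/8) = 33/4, so z₂ = (33/8) − (1/64)/(33/4) = 2177/528.
p(2177/528) = 1/278784, p'(2177/528) = 2177/264, so z₃ = (2177/528) − (1/278784)/(2177/264) = 9478657/2298912.

9478657/2298912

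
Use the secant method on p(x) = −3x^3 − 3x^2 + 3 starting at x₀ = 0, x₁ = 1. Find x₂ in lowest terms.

p(0) = 3, p(1) = −3. x₂ = 1 − (−3)·(1 − 0)/((−3) − 3) = 1/2.

1/2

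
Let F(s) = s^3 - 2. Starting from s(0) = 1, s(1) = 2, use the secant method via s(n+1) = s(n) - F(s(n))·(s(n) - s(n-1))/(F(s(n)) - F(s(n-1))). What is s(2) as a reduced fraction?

8/7

F(1) = -1, F(2) = 6. s(2) = 2 - 6·(2 - 1)/(6 - (-1)) = 8/7.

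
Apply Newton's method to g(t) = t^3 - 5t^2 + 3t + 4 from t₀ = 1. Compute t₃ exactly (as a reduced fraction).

g'(t) = 3t^2 - 10t + 3.
g(1) = 3, g'(1) = -4, so t₁ = 1 - 3/(-4) = 7/4.
g(7/4) = -45/64, g'(7/4) = -85/16, so t₂ = (7/4) - (-45/64)/(-85/16) = 55/34.
g(55/34) = 81/39304, g'(55/34) = -6157/1156, so t₃ = (55/34) - (81/39304)/(-6157/1156) = 169358/104669.

169358/104669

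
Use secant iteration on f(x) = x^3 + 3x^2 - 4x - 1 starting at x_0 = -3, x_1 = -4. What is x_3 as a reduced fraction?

-10948/2773

f(-3) = 11, f(-4) = -1. x_2 = (-4) - (-1)·((-4) - (-3))/((-1) - 11) = -47/12.
f(-4) = -1, f(-47/12) = 1045/1728. x_3 = (-47/12) - (1045/1728)·((-47/12) - (-4))/((1045/1728) - (-1)) = -10948/2773.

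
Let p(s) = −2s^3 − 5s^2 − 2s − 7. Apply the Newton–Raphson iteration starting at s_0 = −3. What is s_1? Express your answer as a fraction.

p'(s) = −6s^2 − 10s − 2.
p(−3) = 8, p'(−3) = −26, so s_1 = (−3) − 8/(−26) = −35/13.

−35/13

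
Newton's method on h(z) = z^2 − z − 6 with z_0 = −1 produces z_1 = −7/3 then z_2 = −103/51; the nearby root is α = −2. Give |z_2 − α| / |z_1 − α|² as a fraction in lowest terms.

z_1 − α = −7/3 − (−2) = −7/3 + 2 = −1/3, so |z_1 − α| = 1/3.
z_2 − α = −103/51 − (−2) = −103/51 + 2 = −1/51, so |z_2 − α| = 1/51.
|z_1 − α|² = 1/9.
Ratio = (1/51) / (1/9) = 3/17.

3/17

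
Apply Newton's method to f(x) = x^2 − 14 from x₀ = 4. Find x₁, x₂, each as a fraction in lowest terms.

f'(x) = 2x.
f(4) = 2, f'(4) = 8, so x₁ = 4 − 2/8 = 15/4.
f(15/4) = 1/16, f'(15/4) = 15/2, so x₂ = (15/4) − (1/16)/(15/2) = 449/120.

x₁ = 15/4, x₂ = 449/120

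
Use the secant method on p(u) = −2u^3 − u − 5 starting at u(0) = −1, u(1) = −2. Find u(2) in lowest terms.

p(−1) = −2, p(−2) = 13. u(2) = (−2) − 13·((−2) − (−1))/(13 − (−2)) = −17/15.

−17/15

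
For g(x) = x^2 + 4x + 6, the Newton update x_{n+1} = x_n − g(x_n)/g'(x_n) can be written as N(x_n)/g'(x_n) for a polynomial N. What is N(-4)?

g'(x) = 2x + 4.
N(x) = x·g'(x) − g(x) = x·(2x + 4) − (x^2 + 4x + 6) = x^2 − 6.
N(-4) = 10.

10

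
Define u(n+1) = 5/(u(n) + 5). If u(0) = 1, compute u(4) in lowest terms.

41/48

u(1) = 5/(1 + 5) = 5/6.
u(2) = 5/(5/6 + 5) = 6/7.
u(3) = 5/(6/7 + 5) = 35/41.
u(4) = 5/(35/41 + 5) = 41/48.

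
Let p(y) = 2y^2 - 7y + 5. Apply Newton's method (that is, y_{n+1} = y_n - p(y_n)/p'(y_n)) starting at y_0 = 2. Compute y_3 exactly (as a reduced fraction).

p'(y) = 4y - 7.
p(2) = -1, p'(2) = 1, so y_1 = 2 - (-1)/1 = 3.
p(3) = 2, p'(3) = 5, so y_2 = 3 - 2/5 = 13/5.
p(13/5) = 8/25, p'(13/5) = 17/5, so y_3 = (13/5) - (8/25)/(17/5) = 213/85.

213/85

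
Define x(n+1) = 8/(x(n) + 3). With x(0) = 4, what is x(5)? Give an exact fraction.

5288/3127

x(1) = 8/(4 + 3) = 8/7.
x(2) = 8/(8/7 + 3) = 56/29.
x(3) = 8/(56/29 + 3) = 232/143.
x(4) = 8/(232/143 + 3) = 1144/661.
x(5) = 8/(1144/661 + 3) = 5288/3127.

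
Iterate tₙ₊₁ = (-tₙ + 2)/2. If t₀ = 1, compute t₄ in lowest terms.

t₁ = (-1 + 2)/2 = 1/2.
t₂ = (-(1/2) + 2)/2 = 3/4.
t₃ = (-(3/4) + 2)/2 = 5/8.
t₄ = (-(5/8) + 2)/2 = 11/16.

11/16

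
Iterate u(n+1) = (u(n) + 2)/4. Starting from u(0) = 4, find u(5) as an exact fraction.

343/512

u(1) = (4 + 2)/4 = 3/2.
u(2) = ((3/2) + 2)/4 = 7/8.
u(3) = ((7/8) + 2)/4 = 23/32.
u(4) = ((23/32) + 2)/4 = 87/128.
u(5) = ((87/128) + 2)/4 = 343/512.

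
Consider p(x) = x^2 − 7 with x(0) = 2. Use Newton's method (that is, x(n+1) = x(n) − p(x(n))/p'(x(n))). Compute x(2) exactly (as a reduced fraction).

233/88

p'(x) = 2x.
p(2) = −3, p'(2) = 4, so x(1) = 2 − (−3)/4 = 11/4.
p(11/4) = 9/16, p'(11/4) = 11/2, so x(2) = (11/4) − (9/16)/(11/2) = 233/88.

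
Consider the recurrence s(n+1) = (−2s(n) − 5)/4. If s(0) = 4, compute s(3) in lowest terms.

s(1) = (−2·4 − 5)/4 = −13/4.
s(2) = (−2·(−13/4) − 5)/4 = 3/8.
s(3) = (−2·(3/8) − 5)/4 = −23/16.

−23/16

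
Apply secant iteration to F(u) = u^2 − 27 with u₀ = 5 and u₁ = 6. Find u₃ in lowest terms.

213/41

F(5) = −2, F(6) = 9. u₂ = 6 − 9·(6 − 5)/(9 − (−2)) = 57/11.
F(6) = 9, F(57/11) = −18/121. u₃ = (57/11) − (−18/121)·((57/11) − 6)/((−18/121) − 9) = 213/41.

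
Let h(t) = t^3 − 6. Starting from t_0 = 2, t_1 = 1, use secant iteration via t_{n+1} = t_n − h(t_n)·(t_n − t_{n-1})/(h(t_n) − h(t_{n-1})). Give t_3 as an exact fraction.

h(2) = 2, h(1) = −5. t_2 = 1 − (−5)·(1 − 2)/((−5) − 2) = 12/7.
h(1) = −5, h(12/7) = −330/343. t_3 = (12/7) − (−330/343)·((12/7) − 1)/((−330/343) − (−5)) = 522/277.

522/277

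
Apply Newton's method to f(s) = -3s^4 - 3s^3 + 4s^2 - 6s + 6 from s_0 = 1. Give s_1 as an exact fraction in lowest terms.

17/19

f'(s) = -12s^3 - 9s^2 + 8s - 6.
f(1) = -2, f'(1) = -19, so s_1 = 1 - (-2)/(-19) = 17/19.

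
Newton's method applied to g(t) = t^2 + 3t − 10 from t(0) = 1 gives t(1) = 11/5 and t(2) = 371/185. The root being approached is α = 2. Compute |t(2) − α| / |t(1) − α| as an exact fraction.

1/37

t(1) − α = 11/5 − 2 = 1/5, so |t(1) − α| = 1/5.
t(2) − α = 371/185 − 2 = 1/185, so |t(2) − α| = 1/185.
Ratio = (1/185) / (1/5) = 1/37.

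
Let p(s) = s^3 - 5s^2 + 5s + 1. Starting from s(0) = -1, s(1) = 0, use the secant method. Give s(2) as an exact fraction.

p(-1) = -10, p(0) = 1. s(2) = 0 - 1·(0 - (-1))/(1 - (-10)) = -1/11.

-1/11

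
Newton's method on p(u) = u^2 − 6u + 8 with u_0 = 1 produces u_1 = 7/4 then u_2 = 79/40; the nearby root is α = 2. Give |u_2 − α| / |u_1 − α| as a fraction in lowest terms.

1/10

u_1 − α = 7/4 − 2 = −1/4, so |u_1 − α| = 1/4.
u_2 − α = 79/40 − 2 = −1/40, so |u_2 − α| = 1/40.
Ratio = (1/40) / (1/4) = 1/10.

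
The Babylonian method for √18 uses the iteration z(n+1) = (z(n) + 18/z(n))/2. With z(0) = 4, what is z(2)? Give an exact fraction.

577/136

z(1) = (4 + 18/4)/2 = 17/4.
z(2) = (17/4 + 18/(17/4))/2 = 577/136.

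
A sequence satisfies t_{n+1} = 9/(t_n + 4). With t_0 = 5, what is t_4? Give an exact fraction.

261/161

t_1 = 9/(5 + 4) = 1.
t_2 = 9/(1 + 4) = 9/5.
t_3 = 9/(9/5 + 4) = 45/29.
t_4 = 9/(45/29 + 4) = 261/161.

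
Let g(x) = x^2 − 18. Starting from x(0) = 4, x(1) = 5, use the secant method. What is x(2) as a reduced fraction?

g(4) = −2, g(5) = 7. x(2) = 5 − 7·(5 − 4)/(7 − (−2)) = 38/9.

38/9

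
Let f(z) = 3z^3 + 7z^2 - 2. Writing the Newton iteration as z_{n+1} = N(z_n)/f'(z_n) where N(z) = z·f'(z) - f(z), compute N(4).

498

f'(z) = 9z^2 + 14z.
N(z) = z·f'(z) - f(z) = z·(9z^2 + 14z) - (3z^3 + 7z^2 - 2) = 6z^3 + 7z^2 + 2.
N(4) = 498.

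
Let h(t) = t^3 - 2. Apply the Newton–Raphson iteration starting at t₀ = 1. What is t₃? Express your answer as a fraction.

1126819/894348

h'(t) = 3t^2.
h(1) = -1, h'(1) = 3, so t₁ = 1 - (-1)/3 = 4/3.
h(4/3) = 10/27, h'(4/3) = 16/3, so t₂ = (4/3) - (10/27)/(16/3) = 91/72.
h(91/72) = 7075/373248, h'(91/72) = 8281/1728, so t₃ = (91/72) - (7075/373248)/(8281/1728) = 1126819/894348.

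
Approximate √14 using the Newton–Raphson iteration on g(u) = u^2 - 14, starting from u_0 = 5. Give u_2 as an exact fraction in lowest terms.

2921/780

g'(u) = 2u.
g(5) = 11, g'(5) = 10, so u_1 = 5 - 11/10 = 39/10.
g(39/10) = 121/100, g'(39/10) = 39/5, so u_2 = (39/10) - (121/100)/(39/5) = 2921/780.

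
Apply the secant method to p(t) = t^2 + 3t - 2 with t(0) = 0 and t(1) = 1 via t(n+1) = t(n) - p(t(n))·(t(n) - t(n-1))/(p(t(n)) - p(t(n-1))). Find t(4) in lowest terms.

41/73

p(0) = -2, p(1) = 2. t(2) = 1 - 2·(1 - 0)/(2 - (-2)) = 1/2.
p(1) = 2, p(1/2) = -1/4. t(3) = (1/2) - (-1/4)·((1/2) - 1)/((-1/4) - 2) = 5/9.
p(1/2) = -1/4, p(5/9) = -2/81. t(4) = (5/9) - (-2/81)·((5/9) - (1/2))/((-2/81) - (-1/4)) = 41/73.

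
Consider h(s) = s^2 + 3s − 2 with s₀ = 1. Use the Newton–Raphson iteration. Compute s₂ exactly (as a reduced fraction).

h'(s) = 2s + 3.
h(1) = 2, h'(1) = 5, so s₁ = 1 − 2/5 = 3/5.
h(3/5) = 4/25, h'(3/5) = 21/5, so s₂ = (3/5) − (4/25)/(21/5) = 59/105.

59/105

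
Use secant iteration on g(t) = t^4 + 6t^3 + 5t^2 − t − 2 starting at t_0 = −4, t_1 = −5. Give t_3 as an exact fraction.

g(−4) = −46, g(−5) = 3. t_2 = (−5) − 3·((−5) − (−4))/(3 − (−46)) = −242/49.
g(−5) = 3, g(−242/49) = −16967100/5764801. t_3 = (−242/49) − (−16967100/5764801)·((−242/49) − (−5))/((−16967100/5764801) − 3) = −56749558/11420501.

−56749558/11420501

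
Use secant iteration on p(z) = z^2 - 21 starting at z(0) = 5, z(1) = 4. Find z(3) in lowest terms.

353/77

p(5) = 4, p(4) = -5. z(2) = 4 - (-5)·(4 - 5)/((-5) - 4) = 41/9.
p(4) = -5, p(41/9) = -20/81. z(3) = (41/9) - (-20/81)·((41/9) - 4)/((-20/81) - (-5)) = 353/77.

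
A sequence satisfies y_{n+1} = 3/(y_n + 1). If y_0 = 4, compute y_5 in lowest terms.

y_1 = 3/(4 + 1) = 3/5.
y_2 = 3/(3/5 + 1) = 15/8.
y_3 = 3/(15/8 + 1) = 24/23.
y_4 = 3/(24/23 + 1) = 69/47.
y_5 = 3/(69/47 + 1) = 141/116.

141/116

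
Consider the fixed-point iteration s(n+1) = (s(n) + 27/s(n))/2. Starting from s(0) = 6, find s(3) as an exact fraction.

s(1) = (6 + 27/6)/2 = 21/4.
s(2) = (21/4 + 27/(21/4))/2 = 291/56.
s(3) = (291/56 + 27/(291/56))/2 = 56451/10864.

56451/10864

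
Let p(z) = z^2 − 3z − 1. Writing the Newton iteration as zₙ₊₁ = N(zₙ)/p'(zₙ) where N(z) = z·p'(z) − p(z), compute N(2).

p'(z) = 2z − 3.
N(z) = z·p'(z) − p(z) = z·(2z − 3) − (z^2 − 3z − 1) = z^2 + 1.
N(2) = 5.

5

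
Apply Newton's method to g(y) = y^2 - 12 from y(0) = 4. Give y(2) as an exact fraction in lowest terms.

g'(y) = 2y.
g(4) = 4, g'(4) = 8, so y(1) = 4 - 4/8 = 7/2.
g(7/2) = 1/4, g'(7/2) = 7, so y(2) = (7/2) - (1/4)/7 = 97/28.

97/28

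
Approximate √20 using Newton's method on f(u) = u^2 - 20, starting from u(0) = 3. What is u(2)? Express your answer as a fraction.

1561/348

f'(u) = 2u.
f(3) = -11, f'(3) = 6, so u(1) = 3 - (-11)/6 = 29/6.
f(29/6) = 121/36, f'(29/6) = 29/3, so u(2) = (29/6) - (121/36)/(29/3) = 1561/348.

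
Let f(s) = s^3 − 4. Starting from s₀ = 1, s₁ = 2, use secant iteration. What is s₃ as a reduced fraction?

f(1) = −3, f(2) = 4. s₂ = 2 − 4·(2 − 1)/(4 − (−3)) = 10/7.
f(2) = 4, f(10/7) = −372/343. s₃ = (10/7) − (−372/343)·((10/7) − 2)/((−372/343) − 4) = 169/109.

169/109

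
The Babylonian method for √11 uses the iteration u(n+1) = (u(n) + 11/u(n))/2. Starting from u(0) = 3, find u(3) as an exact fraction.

79201/23880

u(1) = (3 + 11/3)/2 = 10/3.
u(2) = (10/3 + 11/(10/3))/2 = 199/60.
u(3) = (199/60 + 11/(199/60))/2 = 79201/23880.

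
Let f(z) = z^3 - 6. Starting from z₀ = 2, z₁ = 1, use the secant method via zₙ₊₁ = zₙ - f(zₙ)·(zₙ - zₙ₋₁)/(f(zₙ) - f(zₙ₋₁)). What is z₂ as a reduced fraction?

12/7

f(2) = 2, f(1) = -5. z₂ = 1 - (-5)·(1 - 2)/((-5) - 2) = 12/7.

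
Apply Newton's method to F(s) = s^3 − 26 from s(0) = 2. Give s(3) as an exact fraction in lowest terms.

3224924/1087849

F'(s) = 3s^2.
F(2) = −18, F'(2) = 12, so s(1) = 2 − (−18)/12 = 7/2.
F(7/2) = 135/8, F'(7/2) = 147/4, so s(2) = (7/2) − (135/8)/(147/4) = 149/49.
F(149/49) = 249075/117649, F'(149/49) = 66603/2401, so s(3) = (149/49) − (249075/117649)/(66603/2401) = 3224924/1087849.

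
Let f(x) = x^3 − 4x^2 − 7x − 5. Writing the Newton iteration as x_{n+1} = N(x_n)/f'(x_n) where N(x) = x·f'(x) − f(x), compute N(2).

f'(x) = 3x^2 − 8x − 7.
N(x) = x·f'(x) − f(x) = x·(3x^2 − 8x − 7) − (x^3 − 4x^2 − 7x − 5) = 2x^3 − 4x^2 + 5.
N(2) = 5.

5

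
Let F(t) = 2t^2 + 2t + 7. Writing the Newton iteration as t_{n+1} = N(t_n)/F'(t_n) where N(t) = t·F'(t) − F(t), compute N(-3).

11

F'(t) = 4t + 2.
N(t) = t·F'(t) − F(t) = t·(4t + 2) − (2t^2 + 2t + 7) = 2t^2 − 7.
N(-3) = 11.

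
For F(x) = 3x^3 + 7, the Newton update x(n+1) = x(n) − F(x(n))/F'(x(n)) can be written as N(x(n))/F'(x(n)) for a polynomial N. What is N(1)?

F'(x) = 9x^2.
N(x) = x·F'(x) − F(x) = x·(9x^2) − (3x^3 + 7) = 6x^3 − 7.
N(1) = −1.

−1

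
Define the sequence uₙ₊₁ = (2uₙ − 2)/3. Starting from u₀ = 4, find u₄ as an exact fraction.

−22/27

u₁ = (2·4 − 2)/3 = 2.
u₂ = (2·2 − 2)/3 = 2/3.
u₃ = (2·(2/3) − 2)/3 = −2/9.
u₄ = (2·(−2/9) − 2)/3 = −22/27.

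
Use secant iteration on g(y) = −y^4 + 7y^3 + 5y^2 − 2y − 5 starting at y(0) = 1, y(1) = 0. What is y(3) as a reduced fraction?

g(1) = 4, g(0) = −5. y(2) = 0 − (−5)·(0 − 1)/((−5) − 4) = 5/9.
g(0) = −5, g(5/9) = −22720/6561. y(3) = (5/9) − (−22720/6561)·((5/9) − 0)/((−22720/6561) − (−5)) = 3645/2017.

3645/2017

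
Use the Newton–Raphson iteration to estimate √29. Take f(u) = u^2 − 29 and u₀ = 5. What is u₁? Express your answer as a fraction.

27/5

f'(u) = 2u.
f(5) = −4, f'(5) = 10, so u₁ = 5 − (−4)/10 = 27/5.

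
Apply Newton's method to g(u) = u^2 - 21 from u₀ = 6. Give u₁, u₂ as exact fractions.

g'(u) = 2u.
g(6) = 15, g'(6) = 12, so u₁ = 6 - 15/12 = 19/4.
g(19/4) = 25/16, g'(19/4) = 19/2, so u₂ = (19/4) - (25/16)/(19/2) = 697/152.

u₁ = 19/4, u₂ = 697/152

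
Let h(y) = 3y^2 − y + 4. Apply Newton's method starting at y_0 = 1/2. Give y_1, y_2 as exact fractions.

y_1 = −13/8, y_2 = −251/688

h'(y) = 6y − 1.
h(1/2) = 17/4, h'(1/2) = 2, so y_1 = (1/2) − (17/4)/2 = −13/8.
h(−13/8) = 867/64, h'(−13/8) = −43/4, so y_2 = (−13/8) − (867/64)/(−43/4) = −251/688.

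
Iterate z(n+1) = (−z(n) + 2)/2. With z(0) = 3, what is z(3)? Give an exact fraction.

3/8

z(1) = (−3 + 2)/2 = −1/2.
z(2) = (−(−1/2) + 2)/2 = 5/4.
z(3) = (−(5/4) + 2)/2 = 3/8.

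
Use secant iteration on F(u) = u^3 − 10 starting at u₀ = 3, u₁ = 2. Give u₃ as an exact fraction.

4925/2282

F(3) = 17, F(2) = −2. u₂ = 2 − (−2)·(2 − 3)/((−2) − 17) = 40/19.
F(2) = −2, F(40/19) = −4590/6859. u₃ = (40/19) − (−4590/6859)·((40/19) − 2)/((−4590/6859) − (−2)) = 4925/2282.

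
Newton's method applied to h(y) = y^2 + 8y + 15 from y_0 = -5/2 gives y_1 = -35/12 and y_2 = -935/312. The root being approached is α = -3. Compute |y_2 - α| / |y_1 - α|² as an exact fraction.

6/13

y_1 - α = -35/12 - (-3) = -35/12 + 3 = 1/12, so |y_1 - α| = 1/12.
y_2 - α = -935/312 - (-3) = -935/312 + 3 = 1/312, so |y_2 - α| = 1/312.
|y_1 - α|² = 1/144.
Ratio = (1/312) / (1/144) = 6/13.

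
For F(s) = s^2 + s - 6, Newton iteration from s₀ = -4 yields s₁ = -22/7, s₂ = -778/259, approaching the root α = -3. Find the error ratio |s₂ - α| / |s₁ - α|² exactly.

s₁ - α = -22/7 - (-3) = -22/7 + 3 = -1/7, so |s₁ - α| = 1/7.
s₂ - α = -778/259 - (-3) = -778/259 + 3 = -1/259, so |s₂ - α| = 1/259.
|s₁ - α|² = 1/49.
Ratio = (1/259) / (1/49) = 7/37.

7/37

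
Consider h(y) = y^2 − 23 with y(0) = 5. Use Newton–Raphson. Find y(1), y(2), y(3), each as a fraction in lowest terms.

h'(y) = 2y.
h(5) = 2, h'(5) = 10, so y(1) = 5 − 2/10 = 24/5.
h(24/5) = 1/25, h'(24/5) = 48/5, so y(2) = (24/5) − (1/25)/(48/5) = 1151/240.
h(1151/240) = 1/57600, h'(1151/240) = 1151/120, so y(3) = (1151/240) − (1/57600)/(1151/120) = 2649601/552480.

y(1) = 24/5, y(2) = 1151/240, y(3) = 2649601/552480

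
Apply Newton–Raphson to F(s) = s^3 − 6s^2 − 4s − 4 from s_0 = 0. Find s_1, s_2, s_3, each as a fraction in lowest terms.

s_1 = −1, s_2 = −4/11, s_3 = 45/11

F'(s) = 3s^2 − 12s − 4.
F(0) = −4, F'(0) = −4, so s_1 = 0 − (−4)/(−4) = −1.
F(−1) = −7, F'(−1) = 11, so s_2 = (−1) − (−7)/11 = −4/11.
F(−4/11) = −4508/1331, F'(−4/11) = 92/121, so s_3 = (−4/11) − (−4508/1331)/(92/121) = 45/11.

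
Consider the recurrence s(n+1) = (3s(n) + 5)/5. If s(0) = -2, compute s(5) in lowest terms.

s(1) = (3·(-2) + 5)/5 = -1/5.
s(2) = (3·(-1/5) + 5)/5 = 22/25.
s(3) = (3·(22/25) + 5)/5 = 191/125.
s(4) = (3·(191/125) + 5)/5 = 1198/625.
s(5) = (3·(1198/625) + 5)/5 = 6719/3125.

6719/3125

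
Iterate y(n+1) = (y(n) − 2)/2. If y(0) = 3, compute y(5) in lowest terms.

y(1) = (3 − 2)/2 = 1/2.
y(2) = ((1/2) − 2)/2 = −3/4.
y(3) = ((−3/4) − 2)/2 = −11/8.
y(4) = ((−11/8) − 2)/2 = −27/16.
y(5) = ((−27/16) − 2)/2 = −59/32.

−59/32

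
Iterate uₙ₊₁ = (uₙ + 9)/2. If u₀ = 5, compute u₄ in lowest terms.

35/4

u₁ = (5 + 9)/2 = 7.
u₂ = (7 + 9)/2 = 8.
u₃ = (8 + 9)/2 = 17/2.
u₄ = ((17/2) + 9)/2 = 35/4.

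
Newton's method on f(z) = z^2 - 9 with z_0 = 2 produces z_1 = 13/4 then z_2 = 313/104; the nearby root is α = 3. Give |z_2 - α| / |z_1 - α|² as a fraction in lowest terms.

2/13

z_1 - α = 13/4 - 3 = 1/4, so |z_1 - α| = 1/4.
z_2 - α = 313/104 - 3 = 1/104, so |z_2 - α| = 1/104.
|z_1 - α|² = 1/16.
Ratio = (1/104) / (1/16) = 2/13.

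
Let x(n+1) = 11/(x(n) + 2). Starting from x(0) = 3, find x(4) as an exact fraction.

1067/425

x(1) = 11/(3 + 2) = 11/5.
x(2) = 11/(11/5 + 2) = 55/21.
x(3) = 11/(55/21 + 2) = 231/97.
x(4) = 11/(231/97 + 2) = 1067/425.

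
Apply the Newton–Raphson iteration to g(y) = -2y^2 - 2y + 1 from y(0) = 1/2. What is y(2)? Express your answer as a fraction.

41/112

g'(y) = -4y - 2.
g(1/2) = -1/2, g'(1/2) = -4, so y(1) = (1/2) - (-1/2)/(-4) = 3/8.
g(3/8) = -1/32, g'(3/8) = -7/2, so y(2) = (3/8) - (-1/32)/(-7/2) = 41/112.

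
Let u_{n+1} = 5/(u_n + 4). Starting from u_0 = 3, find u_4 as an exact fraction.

835/833

u_1 = 5/(3 + 4) = 5/7.
u_2 = 5/(5/7 + 4) = 35/33.
u_3 = 5/(35/33 + 4) = 165/167.
u_4 = 5/(165/167 + 4) = 835/833.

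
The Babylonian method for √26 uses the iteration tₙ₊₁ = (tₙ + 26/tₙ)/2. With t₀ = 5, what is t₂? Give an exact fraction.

t₁ = (5 + 26/5)/2 = 51/10.
t₂ = (51/10 + 26/(51/10))/2 = 5201/1020.

5201/1020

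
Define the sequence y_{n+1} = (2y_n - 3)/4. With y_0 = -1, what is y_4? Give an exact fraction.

y_1 = (2·(-1) - 3)/4 = -5/4.
y_2 = (2·(-5/4) - 3)/4 = -11/8.
y_3 = (2·(-11/8) - 3)/4 = -23/16.
y_4 = (2·(-23/16) - 3)/4 = -47/32.

-47/32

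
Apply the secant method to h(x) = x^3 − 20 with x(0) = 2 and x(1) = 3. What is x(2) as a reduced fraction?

h(2) = −12, h(3) = 7. x(2) = 3 − 7·(3 − 2)/(7 − (−12)) = 50/19.

50/19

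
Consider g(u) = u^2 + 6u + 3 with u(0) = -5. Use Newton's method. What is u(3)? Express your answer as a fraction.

-10681/1960

g'(u) = 2u + 6.
g(-5) = -2, g'(-5) = -4, so u(1) = (-5) - (-2)/(-4) = -11/2.
g(-11/2) = 1/4, g'(-11/2) = -5, so u(2) = (-11/2) - (1/4)/(-5) = -109/20.
g(-109/20) = 1/400, g'(-109/20) = -49/10, so u(3) = (-109/20) - (1/400)/(-49/10) = -10681/1960.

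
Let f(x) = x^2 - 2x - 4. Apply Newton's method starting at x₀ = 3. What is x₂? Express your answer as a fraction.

233/72

f'(x) = 2x - 2.
f(3) = -1, f'(3) = 4, so x₁ = 3 - (-1)/4 = 13/4.
f(13/4) = 1/16, f'(13/4) = 9/2, so x₂ = (13/4) - (1/16)/(9/2) = 233/72.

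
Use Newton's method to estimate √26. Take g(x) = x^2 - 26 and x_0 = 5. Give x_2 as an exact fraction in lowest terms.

g'(x) = 2x.
g(5) = -1, g'(5) = 10, so x_1 = 5 - (-1)/10 = 51/10.
g(51/10) = 1/100, g'(51/10) = 51/5, so x_2 = (51/10) - (1/100)/(51/5) = 5201/1020.

5201/1020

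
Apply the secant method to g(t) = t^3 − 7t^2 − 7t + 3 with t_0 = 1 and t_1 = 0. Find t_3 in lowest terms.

g(1) = −10, g(0) = 3. t_2 = 0 − 3·(0 − 1)/(3 − (−10)) = 3/13.
g(0) = 3, g(3/13) = 2250/2197. t_3 = (3/13) − (2250/2197)·((3/13) − 0)/((2250/2197) − 3) = 507/1447.

507/1447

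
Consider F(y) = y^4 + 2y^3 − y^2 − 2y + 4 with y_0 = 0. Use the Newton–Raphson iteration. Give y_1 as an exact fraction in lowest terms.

2

F'(y) = 4y^3 + 6y^2 − 2y − 2.
F(0) = 4, F'(0) = −2, so y_1 = 0 − 4/(−2) = 2.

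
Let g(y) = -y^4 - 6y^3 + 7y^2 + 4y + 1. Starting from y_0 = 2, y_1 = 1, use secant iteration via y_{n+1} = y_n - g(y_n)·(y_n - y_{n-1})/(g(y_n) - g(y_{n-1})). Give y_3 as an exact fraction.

g(2) = -27, g(1) = 5. y_2 = 1 - 5·(1 - 2)/(5 - (-27)) = 37/32.
g(1) = 5, g(37/32) = 4111695/1048576. y_3 = (37/32) - (4111695/1048576)·((37/32) - 1)/((4111695/1048576) - 5) = 390077/226237.

390077/226237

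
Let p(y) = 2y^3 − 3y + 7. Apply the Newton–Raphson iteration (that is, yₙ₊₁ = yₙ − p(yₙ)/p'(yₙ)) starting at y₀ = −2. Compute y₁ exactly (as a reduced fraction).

p'(y) = 6y^2 − 3.
p(−2) = −3, p'(−2) = 21, so y₁ = (−2) − (−3)/21 = −13/7.

−13/7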